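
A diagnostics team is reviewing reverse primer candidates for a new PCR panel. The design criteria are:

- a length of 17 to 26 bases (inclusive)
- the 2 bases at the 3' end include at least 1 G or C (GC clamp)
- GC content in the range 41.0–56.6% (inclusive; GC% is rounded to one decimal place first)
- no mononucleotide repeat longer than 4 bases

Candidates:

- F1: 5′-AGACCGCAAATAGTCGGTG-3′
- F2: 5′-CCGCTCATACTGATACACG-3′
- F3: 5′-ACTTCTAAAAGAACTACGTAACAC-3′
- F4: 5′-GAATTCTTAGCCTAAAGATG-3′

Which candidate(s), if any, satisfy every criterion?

F1 and F2.

F1 (19 nt, A=6 T=3 G=6 C=4): length 19 ✓; 3' end TG has 1 G/C ✓; GC 10/19 = 52.6% ✓; longest run = 3 ✓ — passes.
F2 (19 nt, A=5 T=4 G=3 C=7): length 19 ✓; 3' end CG has 2 G/C ✓; GC 10/19 = 52.6% ✓; longest run = 2 ✓ — passes.
F3 (24 nt, A=11 T=5 G=2 C=6): length 24 ✓; 3' end AC has 1 G/C ✓; GC 8/24 = 33.3%, outside 41.0–56.6% ✗; longest run = 4 ✓ — fails.
F4 (20 nt, A=7 T=6 G=4 C=3): length 20 ✓; 3' end TG has 1 G/C ✓; GC 7/20 = 35.0%, outside 41.0–56.6% ✗; longest run = 3 ✓ — fails.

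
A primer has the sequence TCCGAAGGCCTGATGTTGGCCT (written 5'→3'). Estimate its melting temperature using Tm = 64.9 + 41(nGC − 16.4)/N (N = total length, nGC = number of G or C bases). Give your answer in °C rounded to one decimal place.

Base counts: A=3, T=6, G=7, C=6; G+C = 13, N = 22.
Tm = 64.9 + 41·(13 − 16.4)/22 = 64.9 + -139.40/22 = 58.6°C.

58.6°C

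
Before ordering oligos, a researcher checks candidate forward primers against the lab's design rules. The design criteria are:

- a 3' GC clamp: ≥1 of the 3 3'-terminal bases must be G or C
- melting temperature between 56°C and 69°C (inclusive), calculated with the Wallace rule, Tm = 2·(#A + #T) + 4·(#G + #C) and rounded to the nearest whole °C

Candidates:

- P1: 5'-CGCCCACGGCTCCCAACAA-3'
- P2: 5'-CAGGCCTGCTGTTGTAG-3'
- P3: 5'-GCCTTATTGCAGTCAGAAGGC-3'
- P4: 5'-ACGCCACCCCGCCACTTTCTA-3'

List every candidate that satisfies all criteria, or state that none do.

P1, P3 and P4.

P1 (19 nt, A=5 T=1 G=3 C=10): 3' end CAA has 1 G/C ✓; Tm = 2·6 + 4·13 = 64°C ✓ — passes.
P2 (17 nt, A=2 T=5 G=6 C=4): 3' end TAG has 1 G/C ✓; Tm = 2·7 + 4·10 = 54°C, outside 56–69°C ✗ — fails.
P3 (21 nt, A=5 T=5 G=6 C=5): 3' end GGC has 3 G/C ✓; Tm = 2·10 + 4·11 = 64°C ✓ — passes.
P4 (21 nt, A=4 T=4 G=2 C=11): 3' end CTA has 1 G/C ✓; Tm = 2·8 + 4·13 = 68°C ✓ — passes.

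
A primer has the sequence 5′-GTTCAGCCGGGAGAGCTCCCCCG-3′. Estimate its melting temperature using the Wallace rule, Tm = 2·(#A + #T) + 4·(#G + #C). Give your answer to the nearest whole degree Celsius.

Base counts: A=3, T=3, G=8, C=9 (length 23).
Tm = 2·(3+3) + 4·(8+9) = 2·6 + 4·17 = 12 + 68 = 80°C.

80°C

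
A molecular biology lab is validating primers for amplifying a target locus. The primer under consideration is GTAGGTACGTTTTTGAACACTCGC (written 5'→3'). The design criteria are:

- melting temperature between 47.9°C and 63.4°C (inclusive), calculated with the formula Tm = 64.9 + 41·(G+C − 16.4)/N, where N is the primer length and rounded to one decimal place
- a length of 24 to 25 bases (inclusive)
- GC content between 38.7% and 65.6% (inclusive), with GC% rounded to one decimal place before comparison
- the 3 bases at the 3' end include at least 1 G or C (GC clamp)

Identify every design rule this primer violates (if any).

Base counts: A=5, T=8, G=6, C=5 (length 24).
Tm: Tm = 64.9 + 41·(11 − 16.4)/24 = 55.7°C ✓
length: length 24 ✓
GC content: GC 11/24 = 45.8% ✓
GC clamp: 3' end CGC has 3 G/C ✓

Meets all criteria.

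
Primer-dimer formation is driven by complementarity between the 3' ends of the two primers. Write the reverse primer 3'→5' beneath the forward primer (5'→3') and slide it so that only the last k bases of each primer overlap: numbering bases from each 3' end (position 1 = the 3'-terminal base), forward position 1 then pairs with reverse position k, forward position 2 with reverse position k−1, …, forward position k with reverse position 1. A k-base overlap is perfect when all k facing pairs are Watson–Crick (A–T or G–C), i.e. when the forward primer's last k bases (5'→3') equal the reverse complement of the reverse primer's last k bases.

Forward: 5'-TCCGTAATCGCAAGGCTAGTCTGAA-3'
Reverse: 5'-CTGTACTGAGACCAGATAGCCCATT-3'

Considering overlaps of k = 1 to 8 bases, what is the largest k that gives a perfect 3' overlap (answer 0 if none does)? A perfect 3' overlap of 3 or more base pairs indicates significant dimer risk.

Longest perfect overlap: 2 complementary base pairs; below the dimer-risk threshold (threshold 3).

Last 8 bases (5'→3') — forward …AGTCTGAA, reverse …AGCCCATT.
Reverse complement of the reverse primer's last 8 bases: AATGGGCT; its first k bases are the reverse complement of the reverse primer's last k bases, so a perfect k-base overlap needs the forward primer's last k bases to equal them.
Comparing (forward last k vs required): k=1: A vs A ✓; k=2: AA vs AA ✓; k=3: GAA vs AAT ✗; k=4: TGAA vs AATG ✗; k=5: CTGAA vs AATGG ✗; k=6: TCTGAA vs AATGGG ✗; k=7: GTCTGAA vs AATGGGC ✗; k=8: AGTCTGAA vs AATGGGCT ✗.
Perfect overlaps at k = 1, 2; the largest is 2.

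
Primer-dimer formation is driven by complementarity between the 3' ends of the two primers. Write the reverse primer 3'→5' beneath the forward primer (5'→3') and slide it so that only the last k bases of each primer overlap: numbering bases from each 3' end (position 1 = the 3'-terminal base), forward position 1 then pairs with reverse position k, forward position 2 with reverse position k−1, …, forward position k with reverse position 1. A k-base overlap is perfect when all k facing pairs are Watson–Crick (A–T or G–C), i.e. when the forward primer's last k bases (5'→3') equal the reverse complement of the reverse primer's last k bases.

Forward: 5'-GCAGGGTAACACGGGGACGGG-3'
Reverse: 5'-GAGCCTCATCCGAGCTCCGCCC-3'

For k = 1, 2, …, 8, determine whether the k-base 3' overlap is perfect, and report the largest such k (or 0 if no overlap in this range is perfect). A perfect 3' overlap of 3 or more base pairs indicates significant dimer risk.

Last 8 bases (5'→3') — forward …GGGACGGG, reverse …CTCCGCCC.
Reverse complement of the reverse primer's last 8 bases: GGGCGGAG; its first k bases are the reverse complement of the reverse primer's last k bases, so a perfect k-base overlap needs the forward primer's last k bases to equal them.
Comparing (forward last k vs required): k=1: G vs G ✓; k=2: GG vs GG ✓; k=3: GGG vs GGG ✓; k=4: CGGG vs GGGC ✗; k=5: ACGGG vs GGGCG ✗; k=6: GACGGG vs GGGCGG ✗; k=7: GGACGGG vs GGGCGGA ✗; k=8: GGGACGGG vs GGGCGGAG ✗.
Perfect overlaps at k = 1, 2, 3; the largest is 3.

Longest perfect overlap: 3 complementary base pairs; significant dimer risk (threshold 3).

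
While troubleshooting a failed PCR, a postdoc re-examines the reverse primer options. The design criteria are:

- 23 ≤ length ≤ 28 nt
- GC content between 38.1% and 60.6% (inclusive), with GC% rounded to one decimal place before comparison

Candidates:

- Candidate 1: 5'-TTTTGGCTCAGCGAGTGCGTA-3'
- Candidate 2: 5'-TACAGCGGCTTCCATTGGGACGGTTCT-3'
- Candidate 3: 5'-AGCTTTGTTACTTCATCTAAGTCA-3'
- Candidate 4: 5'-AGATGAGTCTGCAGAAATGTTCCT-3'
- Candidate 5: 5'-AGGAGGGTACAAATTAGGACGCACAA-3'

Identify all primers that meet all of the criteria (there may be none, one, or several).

Candidate 1 (21 nt, A=3 T=7 G=7 C=4): length 21, outside 23–28 ✗; GC 11/21 = 52.4% ✓ — fails.
Candidate 2 (27 nt, A=4 T=8 G=8 C=7): length 27 ✓; GC 15/27 = 55.6% ✓ — passes.
Candidate 3 (24 nt, A=6 T=10 G=3 C=5): length 24 ✓; GC 8/24 = 33.3%, outside 38.1–60.6% ✗ — fails.
Candidate 4 (24 nt, A=7 T=7 G=6 C=4): length 24 ✓; GC 10/24 = 41.7% ✓ — passes.
Candidate 5 (26 nt, A=11 T=3 G=8 C=4): length 26 ✓; GC 12/26 = 46.2% ✓ — passes.

Candidate 2, Candidate 4 and Candidate 5.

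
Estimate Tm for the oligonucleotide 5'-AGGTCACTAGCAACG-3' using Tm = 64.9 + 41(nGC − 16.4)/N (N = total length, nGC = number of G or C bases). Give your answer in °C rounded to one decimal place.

41.9°C

Base counts: A=5, T=2, G=4, C=4; G+C = 8, N = 15.
Tm = 64.9 + 41·(8 − 16.4)/15 = 64.9 + -344.40/15 = 41.9°C.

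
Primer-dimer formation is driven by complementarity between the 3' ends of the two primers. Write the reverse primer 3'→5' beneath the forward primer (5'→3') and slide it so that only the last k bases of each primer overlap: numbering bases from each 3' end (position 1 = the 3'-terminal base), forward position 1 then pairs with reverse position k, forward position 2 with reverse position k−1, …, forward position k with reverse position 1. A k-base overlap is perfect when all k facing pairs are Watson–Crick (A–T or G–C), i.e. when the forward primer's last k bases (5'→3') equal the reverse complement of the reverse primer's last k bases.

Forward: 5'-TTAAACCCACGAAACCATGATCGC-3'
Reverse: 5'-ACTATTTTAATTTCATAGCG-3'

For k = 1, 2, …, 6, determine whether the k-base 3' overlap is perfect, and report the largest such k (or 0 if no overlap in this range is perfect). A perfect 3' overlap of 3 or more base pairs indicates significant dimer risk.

Longest perfect overlap: 3 complementary base pairs; significant dimer risk (threshold 3).

Last 6 bases (5'→3') — forward …GATCGC, reverse …ATAGCG.
Reverse complement of the reverse primer's last 6 bases: CGCTAT; its first k bases are the reverse complement of the reverse primer's last k bases, so a perfect k-base overlap needs the forward primer's last k bases to equal them.
Comparing (forward last k vs required): k=1: C vs C ✓; k=2: GC vs CG ✗; k=3: CGC vs CGC ✓; k=4: TCGC vs CGCT ✗; k=5: ATCGC vs CGCTA ✗; k=6: GATCGC vs CGCTAT ✗.
Perfect overlaps at k = 1, 3; the largest is 3.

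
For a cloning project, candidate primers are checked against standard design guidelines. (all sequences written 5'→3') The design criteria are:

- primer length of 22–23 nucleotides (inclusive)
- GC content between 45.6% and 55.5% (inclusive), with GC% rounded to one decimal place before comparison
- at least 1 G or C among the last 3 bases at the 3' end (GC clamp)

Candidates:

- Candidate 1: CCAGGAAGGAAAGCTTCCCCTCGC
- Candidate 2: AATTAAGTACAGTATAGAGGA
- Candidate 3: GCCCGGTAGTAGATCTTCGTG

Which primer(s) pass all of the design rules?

Candidate 1 (24 nt, A=6 T=3 G=6 C=9): length 24, outside 22–23 ✗; GC 15/24 = 62.5%, outside 45.6–55.5% ✗; 3' end CGC has 3 G/C ✓ — fails.
Candidate 2 (21 nt, A=10 T=5 G=5 C=1): length 21, outside 22–23 ✗; GC 6/21 = 28.6%, outside 45.6–55.5% ✗; 3' end GGA has 2 G/C ✓ — fails.
Candidate 3 (21 nt, A=3 T=6 G=7 C=5): length 21, outside 22–23 ✗; GC 12/21 = 57.1%, outside 45.6–55.5% ✗; 3' end GTG has 2 G/C ✓ — fails.

None of the candidates satisfy all criteria.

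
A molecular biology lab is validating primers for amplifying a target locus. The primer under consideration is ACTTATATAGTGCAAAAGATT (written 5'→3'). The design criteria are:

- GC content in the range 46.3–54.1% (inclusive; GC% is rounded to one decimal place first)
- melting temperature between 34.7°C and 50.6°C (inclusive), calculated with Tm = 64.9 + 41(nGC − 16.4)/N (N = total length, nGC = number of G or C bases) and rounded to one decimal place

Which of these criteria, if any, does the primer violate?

Base counts: A=9, T=7, G=3, C=2 (length 21).
GC content: GC 5/21 = 23.8%, outside 46.3–54.1% ✗
Tm: Tm = 64.9 + 41·(5 − 16.4)/21 = 42.6°C ✓

Fails: GC content.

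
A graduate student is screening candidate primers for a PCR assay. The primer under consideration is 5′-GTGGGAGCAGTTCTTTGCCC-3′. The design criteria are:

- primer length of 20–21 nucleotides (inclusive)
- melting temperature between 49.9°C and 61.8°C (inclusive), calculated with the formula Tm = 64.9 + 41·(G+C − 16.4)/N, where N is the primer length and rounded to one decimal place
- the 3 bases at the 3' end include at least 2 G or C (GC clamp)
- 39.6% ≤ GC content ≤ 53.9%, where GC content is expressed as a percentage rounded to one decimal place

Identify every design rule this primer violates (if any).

Base counts: A=2, T=6, G=7, C=5 (length 20).
length: length 20 ✓
Tm: Tm = 64.9 + 41·(12 − 16.4)/20 = 55.9°C ✓
GC clamp: 3' end CCC has 3 G/C ✓
GC content: GC 12/20 = 60.0%, outside 39.6–53.9% ✗

Fails: GC content.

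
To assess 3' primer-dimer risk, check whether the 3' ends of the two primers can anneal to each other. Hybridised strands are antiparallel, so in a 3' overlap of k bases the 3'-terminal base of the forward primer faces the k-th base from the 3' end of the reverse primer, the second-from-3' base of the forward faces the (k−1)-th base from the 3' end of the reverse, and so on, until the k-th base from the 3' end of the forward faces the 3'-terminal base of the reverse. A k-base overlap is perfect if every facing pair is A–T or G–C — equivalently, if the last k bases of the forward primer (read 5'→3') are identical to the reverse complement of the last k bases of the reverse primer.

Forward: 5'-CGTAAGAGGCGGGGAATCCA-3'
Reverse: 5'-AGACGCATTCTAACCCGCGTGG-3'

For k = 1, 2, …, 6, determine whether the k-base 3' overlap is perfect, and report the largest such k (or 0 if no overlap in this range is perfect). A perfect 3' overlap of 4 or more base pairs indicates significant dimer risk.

Last 6 bases (5'→3') — forward …AATCCA, reverse …GCGTGG.
Reverse complement of the reverse primer's last 6 bases: CCACGC; its first k bases are the reverse complement of the reverse primer's last k bases, so a perfect k-base overlap needs the forward primer's last k bases to equal them.
Comparing (forward last k vs required): k=1: A vs C ✗; k=2: CA vs CC ✗; k=3: CCA vs CCA ✓; k=4: TCCA vs CCAC ✗; k=5: ATCCA vs CCACG ✗; k=6: AATCCA vs CCACGC ✗.
Only k = 3 is perfect, so the longest perfect 3' overlap is 3.

Longest perfect overlap: 3 complementary base pairs; below the dimer-risk threshold (threshold 4).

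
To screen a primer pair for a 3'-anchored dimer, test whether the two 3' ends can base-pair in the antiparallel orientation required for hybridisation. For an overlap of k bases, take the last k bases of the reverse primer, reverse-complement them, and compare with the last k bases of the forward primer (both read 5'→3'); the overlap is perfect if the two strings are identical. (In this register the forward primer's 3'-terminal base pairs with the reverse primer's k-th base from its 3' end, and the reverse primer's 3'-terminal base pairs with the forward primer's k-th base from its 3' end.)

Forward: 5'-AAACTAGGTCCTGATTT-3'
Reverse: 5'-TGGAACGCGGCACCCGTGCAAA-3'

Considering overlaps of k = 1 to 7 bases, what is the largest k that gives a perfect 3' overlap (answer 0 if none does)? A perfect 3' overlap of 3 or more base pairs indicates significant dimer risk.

Last 7 bases (5'→3') — forward …CTGATTT, reverse …GTGCAAA.
Reverse complement of the reverse primer's last 7 bases: TTTGCAC; its first k bases are the reverse complement of the reverse primer's last k bases, so a perfect k-base overlap needs the forward primer's last k bases to equal them.
Comparing (forward last k vs required): k=1: T vs T ✓; k=2: TT vs TT ✓; k=3: TTT vs TTT ✓; k=4: ATTT vs TTTG ✗; k=5: GATTT vs TTTGC ✗; k=6: TGATTT vs TTTGCA ✗; k=7: CTGATTT vs TTTGCAC ✗.
Perfect overlaps at k = 1, 2, 3; the largest is 3.

Longest perfect overlap: 3 complementary base pairs; significant dimer risk (threshold 3).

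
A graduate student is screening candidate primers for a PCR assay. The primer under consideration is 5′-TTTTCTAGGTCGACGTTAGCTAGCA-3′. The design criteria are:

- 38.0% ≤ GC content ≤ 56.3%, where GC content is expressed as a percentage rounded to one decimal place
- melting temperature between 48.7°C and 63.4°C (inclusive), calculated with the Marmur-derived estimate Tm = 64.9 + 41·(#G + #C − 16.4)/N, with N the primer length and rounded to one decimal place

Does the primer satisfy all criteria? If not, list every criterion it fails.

Meets all criteria.

Base counts: A=5, T=9, G=6, C=5 (length 25).
GC content: GC 11/25 = 44.0% ✓
Tm: Tm = 64.9 + 41·(11 − 16.4)/25 = 56.0°C ✓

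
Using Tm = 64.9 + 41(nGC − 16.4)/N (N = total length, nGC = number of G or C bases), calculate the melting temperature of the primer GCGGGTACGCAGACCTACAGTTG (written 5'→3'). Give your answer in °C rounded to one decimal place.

Base counts: A=5, T=4, G=8, C=6; G+C = 14, N = 23.
Tm = 64.9 + 41·(14 − 16.4)/23 = 64.9 + -98.40/23 = 60.6°C.

60.6°C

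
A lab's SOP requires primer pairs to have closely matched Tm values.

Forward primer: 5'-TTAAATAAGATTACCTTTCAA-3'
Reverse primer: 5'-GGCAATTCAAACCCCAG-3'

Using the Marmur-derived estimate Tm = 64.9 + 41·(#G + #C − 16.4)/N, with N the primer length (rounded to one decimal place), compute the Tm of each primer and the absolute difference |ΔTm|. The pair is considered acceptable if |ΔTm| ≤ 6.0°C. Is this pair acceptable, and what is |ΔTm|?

|ΔTm| = 6.4°C; the pair is not acceptable.

Forward: G+C = 4, N = 21 → Tm = 64.9 + 41·(4 − 16.4)/21 = 40.7°C.
Reverse: G+C = 9, N = 17 → Tm = 64.9 + 41·(9 − 16.4)/17 = 47.1°C.
|ΔTm| = |40.7 − 47.1| = 6.4°C, > 6.0°C.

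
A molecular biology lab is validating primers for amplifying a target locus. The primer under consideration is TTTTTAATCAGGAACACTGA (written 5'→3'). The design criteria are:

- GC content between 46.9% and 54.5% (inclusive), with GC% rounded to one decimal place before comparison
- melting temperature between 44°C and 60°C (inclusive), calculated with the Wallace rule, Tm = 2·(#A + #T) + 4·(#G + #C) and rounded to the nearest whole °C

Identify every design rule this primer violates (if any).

Base counts: A=7, T=7, G=3, C=3 (length 20).
GC content: GC 6/20 = 30.0%, outside 46.9–54.5% ✗
Tm: Tm = 2·14 + 4·6 = 52°C ✓

Fails: GC content.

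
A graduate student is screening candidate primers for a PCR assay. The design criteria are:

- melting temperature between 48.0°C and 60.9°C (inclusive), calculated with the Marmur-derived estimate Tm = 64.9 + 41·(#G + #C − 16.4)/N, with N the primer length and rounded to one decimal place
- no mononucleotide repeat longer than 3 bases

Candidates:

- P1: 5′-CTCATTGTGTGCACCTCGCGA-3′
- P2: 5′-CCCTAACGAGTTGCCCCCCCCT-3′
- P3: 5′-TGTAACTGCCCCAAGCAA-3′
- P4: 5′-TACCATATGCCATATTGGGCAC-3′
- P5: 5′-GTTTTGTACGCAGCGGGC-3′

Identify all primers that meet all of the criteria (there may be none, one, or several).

P1 (21 nt, A=3 T=6 G=5 C=7): Tm = 64.9 + 41·(12 − 16.4)/21 = 56.3°C ✓; longest run = 2 ✓ — passes.
P2 (22 nt, A=3 T=4 G=3 C=12): Tm = 64.9 + 41·(15 − 16.4)/22 = 62.3°C, outside 48.0–60.9°C ✗; longest run = 8, exceeds 3 ✗ — fails.
P3 (18 nt, A=6 T=3 G=3 C=6): Tm = 64.9 + 41·(9 − 16.4)/18 = 48.0°C ✓; longest run = 4, exceeds 3 ✗ — fails.
P4 (22 nt, A=6 T=6 G=4 C=6): Tm = 64.9 + 41·(10 − 16.4)/22 = 53.0°C ✓; longest run = 3 ✓ — passes.
P5 (18 nt, A=2 T=5 G=7 C=4): Tm = 64.9 + 41·(11 − 16.4)/18 = 52.6°C ✓; longest run = 4, exceeds 3 ✗ — fails.

P1 and P4.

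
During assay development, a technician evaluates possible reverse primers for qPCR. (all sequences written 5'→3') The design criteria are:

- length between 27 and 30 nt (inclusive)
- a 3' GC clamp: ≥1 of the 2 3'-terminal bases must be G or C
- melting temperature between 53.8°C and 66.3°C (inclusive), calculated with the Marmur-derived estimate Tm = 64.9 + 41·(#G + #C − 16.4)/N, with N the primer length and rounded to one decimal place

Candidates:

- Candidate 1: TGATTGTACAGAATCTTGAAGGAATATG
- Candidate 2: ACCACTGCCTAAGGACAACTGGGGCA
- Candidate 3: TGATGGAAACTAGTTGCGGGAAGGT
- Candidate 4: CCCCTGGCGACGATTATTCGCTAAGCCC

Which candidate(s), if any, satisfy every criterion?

Candidate 1 (28 nt, A=10 T=9 G=7 C=2): length 28 ✓; 3' end TG has 1 G/C ✓; Tm = 64.9 + 41·(9 − 16.4)/28 = 54.1°C ✓ — passes.
Candidate 2 (26 nt, A=8 T=3 G=7 C=8): length 26, outside 27–30 ✗; 3' end CA has 1 G/C ✓; Tm = 64.9 + 41·(15 − 16.4)/26 = 62.7°C ✓ — fails.
Candidate 3 (25 nt, A=7 T=6 G=10 C=2): length 25, outside 27–30 ✗; 3' end GT has 1 G/C ✓; Tm = 64.9 + 41·(12 − 16.4)/25 = 57.7°C ✓ — fails.
Candidate 4 (28 nt, A=5 T=6 G=6 C=11): length 28 ✓; 3' end CC has 2 G/C ✓; Tm = 64.9 + 41·(17 − 16.4)/28 = 65.8°C ✓ — passes.

Candidate 1 and Candidate 4.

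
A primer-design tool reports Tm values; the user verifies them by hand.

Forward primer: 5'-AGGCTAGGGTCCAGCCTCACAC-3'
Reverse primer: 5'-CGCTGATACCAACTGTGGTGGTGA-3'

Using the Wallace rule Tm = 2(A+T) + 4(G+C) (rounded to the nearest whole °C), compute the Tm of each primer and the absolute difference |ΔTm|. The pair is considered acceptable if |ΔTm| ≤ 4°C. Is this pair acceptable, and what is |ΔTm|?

Forward: A=5 T=3 G=6 C=8 → Tm = 2·8 + 4·14 = 72°C.
Reverse: A=5 T=6 G=8 C=5 → Tm = 2·11 + 4·13 = 74°C.
|ΔTm| = |72 − 74| = 2°C, ≤ 4°C.

|ΔTm| = 2°C; the pair is acceptable.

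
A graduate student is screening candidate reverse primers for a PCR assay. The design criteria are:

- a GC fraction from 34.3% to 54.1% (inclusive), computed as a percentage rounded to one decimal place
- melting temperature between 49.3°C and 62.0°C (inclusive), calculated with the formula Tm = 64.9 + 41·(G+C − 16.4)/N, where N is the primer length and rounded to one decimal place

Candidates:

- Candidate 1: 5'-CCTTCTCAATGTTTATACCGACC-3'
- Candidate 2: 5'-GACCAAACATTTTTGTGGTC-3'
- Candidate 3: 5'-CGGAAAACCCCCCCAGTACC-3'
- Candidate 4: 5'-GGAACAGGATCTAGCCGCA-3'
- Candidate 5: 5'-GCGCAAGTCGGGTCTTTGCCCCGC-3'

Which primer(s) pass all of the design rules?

Candidate 1 only.

Candidate 1 (23 nt, A=5 T=8 G=2 C=8): GC 10/23 = 43.5% ✓; Tm = 64.9 + 41·(10 − 16.4)/23 = 53.5°C ✓ — passes.
Candidate 2 (20 nt, A=5 T=7 G=4 C=4): GC 8/20 = 40.0% ✓; Tm = 64.9 + 41·(8 − 16.4)/20 = 47.7°C, outside 49.3–62.0°C ✗ — fails.
Candidate 3 (20 nt, A=6 T=1 G=3 C=10): GC 13/20 = 65.0%, outside 34.3–54.1% ✗; Tm = 64.9 + 41·(13 − 16.4)/20 = 57.9°C ✓ — fails.
Candidate 4 (19 nt, A=6 T=2 G=6 C=5): GC 11/19 = 57.9%, outside 34.3–54.1% ✗; Tm = 64.9 + 41·(11 − 16.4)/19 = 53.2°C ✓ — fails.
Candidate 5 (24 nt, A=2 T=5 G=8 C=9): GC 17/24 = 70.8%, outside 34.3–54.1% ✗; Tm = 64.9 + 41·(17 − 16.4)/24 = 65.9°C, outside 49.3–62.0°C ✗ — fails.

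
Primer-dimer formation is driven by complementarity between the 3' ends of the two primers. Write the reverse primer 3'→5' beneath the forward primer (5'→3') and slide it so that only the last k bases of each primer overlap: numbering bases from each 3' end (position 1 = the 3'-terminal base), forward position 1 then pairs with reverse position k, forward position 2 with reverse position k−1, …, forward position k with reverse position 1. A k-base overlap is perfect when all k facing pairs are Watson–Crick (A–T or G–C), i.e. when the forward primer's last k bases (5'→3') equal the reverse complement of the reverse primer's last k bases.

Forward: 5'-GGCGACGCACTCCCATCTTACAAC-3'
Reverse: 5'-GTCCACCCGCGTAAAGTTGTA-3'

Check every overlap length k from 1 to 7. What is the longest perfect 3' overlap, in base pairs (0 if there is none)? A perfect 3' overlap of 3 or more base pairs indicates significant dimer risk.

Last 7 bases (5'→3') — forward …TTACAAC, reverse …AGTTGTA.
Reverse complement of the reverse primer's last 7 bases: TACAACT; its first k bases are the reverse complement of the reverse primer's last k bases, so a perfect k-base overlap needs the forward primer's last k bases to equal them.
Comparing (forward last k vs required): k=1: C vs T ✗; k=2: AC vs TA ✗; k=3: AAC vs TAC ✗; k=4: CAAC vs TACA ✗; k=5: ACAAC vs TACAA ✗; k=6: TACAAC vs TACAAC ✓; k=7: TTACAAC vs TACAACT ✗.
Only k = 6 is perfect, so the longest perfect 3' overlap is 6.

Longest perfect overlap: 6 complementary base pairs; significant dimer risk (threshold 3).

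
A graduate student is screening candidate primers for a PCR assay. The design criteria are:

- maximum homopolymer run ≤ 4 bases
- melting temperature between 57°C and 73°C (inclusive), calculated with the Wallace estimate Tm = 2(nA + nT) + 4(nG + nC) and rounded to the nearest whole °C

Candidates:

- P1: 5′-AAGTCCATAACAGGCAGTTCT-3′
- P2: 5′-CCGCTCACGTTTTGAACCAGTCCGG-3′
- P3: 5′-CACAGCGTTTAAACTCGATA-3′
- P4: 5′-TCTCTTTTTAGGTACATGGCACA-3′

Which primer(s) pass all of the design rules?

P1 (21 nt, A=7 T=5 G=4 C=5): longest run = 2 ✓; Tm = 2·12 + 4·9 = 60°C ✓ — passes.
P2 (25 nt, A=4 T=6 G=6 C=9): longest run = 4 ✓; Tm = 2·10 + 4·15 = 80°C, outside 57–73°C ✗ — fails.
P3 (20 nt, A=7 T=5 G=3 C=5): longest run = 3 ✓; Tm = 2·12 + 4·8 = 56°C, outside 57–73°C ✗ — fails.
P4 (23 nt, A=5 T=9 G=4 C=5): longest run = 5, exceeds 4 ✗; Tm = 2·14 + 4·9 = 64°C ✓ — fails.

P1 only.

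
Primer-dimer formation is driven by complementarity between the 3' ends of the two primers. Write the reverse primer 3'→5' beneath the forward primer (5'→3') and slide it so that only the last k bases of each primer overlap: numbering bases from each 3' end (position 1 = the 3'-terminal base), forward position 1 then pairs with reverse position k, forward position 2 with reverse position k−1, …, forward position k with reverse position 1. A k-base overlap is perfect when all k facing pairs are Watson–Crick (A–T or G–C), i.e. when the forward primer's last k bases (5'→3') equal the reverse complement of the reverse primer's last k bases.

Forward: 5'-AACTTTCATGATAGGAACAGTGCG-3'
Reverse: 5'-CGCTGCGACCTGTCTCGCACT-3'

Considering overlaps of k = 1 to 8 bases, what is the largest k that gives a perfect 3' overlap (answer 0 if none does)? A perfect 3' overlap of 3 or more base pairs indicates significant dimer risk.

Last 8 bases (5'→3') — forward …ACAGTGCG, reverse …CTCGCACT.
Reverse complement of the reverse primer's last 8 bases: AGTGCGAG; its first k bases are the reverse complement of the reverse primer's last k bases, so a perfect k-base overlap needs the forward primer's last k bases to equal them.
Comparing (forward last k vs required): k=1: G vs A ✗; k=2: CG vs AG ✗; k=3: GCG vs AGT ✗; k=4: TGCG vs AGTG ✗; k=5: GTGCG vs AGTGC ✗; k=6: AGTGCG vs AGTGCG ✓; k=7: CAGTGCG vs AGTGCGA ✗; k=8: ACAGTGCG vs AGTGCGAG ✗.
Only k = 6 is perfect, so the longest perfect 3' overlap is 6.

Longest perfect overlap: 6 complementary base pairs; significant dimer risk (threshold 3).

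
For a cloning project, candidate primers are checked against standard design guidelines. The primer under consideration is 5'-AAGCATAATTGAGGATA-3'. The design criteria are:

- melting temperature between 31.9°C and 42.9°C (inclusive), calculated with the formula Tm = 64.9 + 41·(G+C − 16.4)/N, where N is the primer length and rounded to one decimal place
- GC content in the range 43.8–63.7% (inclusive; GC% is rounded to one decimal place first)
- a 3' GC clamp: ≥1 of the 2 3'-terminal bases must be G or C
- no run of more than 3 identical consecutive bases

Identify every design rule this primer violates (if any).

Base counts: A=8, T=4, G=4, C=1 (length 17).
Tm: Tm = 64.9 + 41·(5 − 16.4)/17 = 37.4°C ✓
GC content: GC 5/17 = 29.4%, outside 43.8–63.7% ✗
GC clamp: 3' end TA has 0 G/C, need ≥1 ✗
homopolymer run: longest run = 2 ✓

Fails: GC content, GC clamp.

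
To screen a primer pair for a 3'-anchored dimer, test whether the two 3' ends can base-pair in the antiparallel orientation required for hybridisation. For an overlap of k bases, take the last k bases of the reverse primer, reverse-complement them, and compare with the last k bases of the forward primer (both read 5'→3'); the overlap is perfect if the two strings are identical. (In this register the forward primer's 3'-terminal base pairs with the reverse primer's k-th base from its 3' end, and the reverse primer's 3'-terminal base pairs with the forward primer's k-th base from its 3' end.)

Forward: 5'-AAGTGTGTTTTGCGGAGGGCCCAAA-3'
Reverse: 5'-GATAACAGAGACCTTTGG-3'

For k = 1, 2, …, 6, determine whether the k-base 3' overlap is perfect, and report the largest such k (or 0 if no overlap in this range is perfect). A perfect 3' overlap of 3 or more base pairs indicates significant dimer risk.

Longest perfect overlap: 5 complementary base pairs; significant dimer risk (threshold 3).

Last 6 bases (5'→3') — forward …CCCAAA, reverse …CTTTGG.
Reverse complement of the reverse primer's last 6 bases: CCAAAG; its first k bases are the reverse complement of the reverse primer's last k bases, so a perfect k-base overlap needs the forward primer's last k bases to equal them.
Comparing (forward last k vs required): k=1: A vs C ✗; k=2: AA vs CC ✗; k=3: AAA vs CCA ✗; k=4: CAAA vs CCAA ✗; k=5: CCAAA vs CCAAA ✓; k=6: CCCAAA vs CCAAAG ✗.
Only k = 5 is perfect, so the longest perfect 3' overlap is 5.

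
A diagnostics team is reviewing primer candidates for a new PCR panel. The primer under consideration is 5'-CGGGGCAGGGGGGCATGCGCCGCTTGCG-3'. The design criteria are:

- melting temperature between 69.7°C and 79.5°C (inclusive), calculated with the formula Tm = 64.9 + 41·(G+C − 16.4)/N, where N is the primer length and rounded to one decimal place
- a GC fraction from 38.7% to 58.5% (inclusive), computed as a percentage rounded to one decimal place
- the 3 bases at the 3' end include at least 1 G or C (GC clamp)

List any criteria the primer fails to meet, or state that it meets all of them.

Base counts: A=2, T=3, G=15, C=8 (length 28).
Tm: Tm = 64.9 + 41·(23 − 16.4)/28 = 74.6°C ✓
GC content: GC 23/28 = 82.1%, outside 38.7–58.5% ✗
GC clamp: 3' end GCG has 3 G/C ✓

Fails: GC content.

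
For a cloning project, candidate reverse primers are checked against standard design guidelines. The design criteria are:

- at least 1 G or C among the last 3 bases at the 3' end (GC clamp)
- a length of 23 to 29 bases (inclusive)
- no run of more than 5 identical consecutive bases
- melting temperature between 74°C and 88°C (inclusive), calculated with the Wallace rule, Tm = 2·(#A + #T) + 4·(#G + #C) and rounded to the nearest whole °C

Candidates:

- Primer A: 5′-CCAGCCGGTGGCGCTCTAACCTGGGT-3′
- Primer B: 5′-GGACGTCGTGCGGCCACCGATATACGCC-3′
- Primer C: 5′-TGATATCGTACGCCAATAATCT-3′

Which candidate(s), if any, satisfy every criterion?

Primer A only.

Primer A (26 nt, A=3 T=5 G=9 C=9): 3' end GGT has 2 G/C ✓; length 26 ✓; longest run = 3 ✓; Tm = 2·8 + 4·18 = 88°C ✓ — passes.
Primer B (28 nt, A=5 T=4 G=9 C=10): 3' end GCC has 3 G/C ✓; length 28 ✓; longest run = 2 ✓; Tm = 2·9 + 4·19 = 94°C, outside 74–88°C ✗ — fails.
Primer C (22 nt, A=7 T=7 G=3 C=5): 3' end TCT has 1 G/C ✓; length 22, outside 23–29 ✗; longest run = 2 ✓; Tm = 2·14 + 4·8 = 60°C, outside 74–88°C ✗ — fails.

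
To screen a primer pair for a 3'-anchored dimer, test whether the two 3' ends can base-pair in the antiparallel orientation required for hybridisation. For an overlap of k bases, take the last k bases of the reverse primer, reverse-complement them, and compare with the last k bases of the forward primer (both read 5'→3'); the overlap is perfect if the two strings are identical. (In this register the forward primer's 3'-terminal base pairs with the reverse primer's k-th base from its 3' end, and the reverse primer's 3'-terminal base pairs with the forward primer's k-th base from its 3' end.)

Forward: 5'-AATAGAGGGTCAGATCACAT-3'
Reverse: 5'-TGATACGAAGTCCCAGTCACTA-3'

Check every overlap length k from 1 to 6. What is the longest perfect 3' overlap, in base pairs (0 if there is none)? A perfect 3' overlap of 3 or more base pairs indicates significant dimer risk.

Longest perfect overlap: 1 complementary base pair; below the dimer-risk threshold (threshold 3).

Last 6 bases (5'→3') — forward …TCACAT, reverse …TCACTA.
Reverse complement of the reverse primer's last 6 bases: TAGTGA; its first k bases are the reverse complement of the reverse primer's last k bases, so a perfect k-base overlap needs the forward primer's last k bases to equal them.
Comparing (forward last k vs required): k=1: T vs T ✓; k=2: AT vs TA ✗; k=3: CAT vs TAG ✗; k=4: ACAT vs TAGT ✗; k=5: CACAT vs TAGTG ✗; k=6: TCACAT vs TAGTGA ✗.
Only k = 1 is perfect, so the longest perfect 3' overlap is 1.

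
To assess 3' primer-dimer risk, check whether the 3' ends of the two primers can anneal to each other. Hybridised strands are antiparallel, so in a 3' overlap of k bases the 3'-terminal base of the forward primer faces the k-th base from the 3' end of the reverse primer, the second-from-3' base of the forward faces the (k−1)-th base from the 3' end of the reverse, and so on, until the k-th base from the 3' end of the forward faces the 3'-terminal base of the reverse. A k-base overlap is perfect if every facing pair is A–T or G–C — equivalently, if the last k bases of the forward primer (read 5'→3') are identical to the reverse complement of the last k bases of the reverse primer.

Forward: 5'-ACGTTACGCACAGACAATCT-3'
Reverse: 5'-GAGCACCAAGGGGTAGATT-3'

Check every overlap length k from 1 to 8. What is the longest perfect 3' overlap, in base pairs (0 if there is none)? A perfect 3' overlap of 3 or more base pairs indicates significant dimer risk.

Last 8 bases (5'→3') — forward …GACAATCT, reverse …GGTAGATT.
Reverse complement of the reverse primer's last 8 bases: AATCTACC; its first k bases are the reverse complement of the reverse primer's last k bases, so a perfect k-base overlap needs the forward primer's last k bases to equal them.
Comparing (forward last k vs required): k=1: T vs A ✗; k=2: CT vs AA ✗; k=3: TCT vs AAT ✗; k=4: ATCT vs AATC ✗; k=5: AATCT vs AATCT ✓; k=6: CAATCT vs AATCTA ✗; k=7: ACAATCT vs AATCTAC ✗; k=8: GACAATCT vs AATCTACC ✗.
Only k = 5 is perfect, so the longest perfect 3' overlap is 5.

Longest perfect overlap: 5 complementary base pairs; significant dimer risk (threshold 3).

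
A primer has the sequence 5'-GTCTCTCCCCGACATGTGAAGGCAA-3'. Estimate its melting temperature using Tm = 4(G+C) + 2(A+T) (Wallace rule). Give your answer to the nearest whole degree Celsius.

Base counts: A=6, T=5, G=6, C=8 (length 25).
Tm = 2·(6+5) + 4·(6+8) = 2·11 + 4·14 = 22 + 56 = 78°C.

78°C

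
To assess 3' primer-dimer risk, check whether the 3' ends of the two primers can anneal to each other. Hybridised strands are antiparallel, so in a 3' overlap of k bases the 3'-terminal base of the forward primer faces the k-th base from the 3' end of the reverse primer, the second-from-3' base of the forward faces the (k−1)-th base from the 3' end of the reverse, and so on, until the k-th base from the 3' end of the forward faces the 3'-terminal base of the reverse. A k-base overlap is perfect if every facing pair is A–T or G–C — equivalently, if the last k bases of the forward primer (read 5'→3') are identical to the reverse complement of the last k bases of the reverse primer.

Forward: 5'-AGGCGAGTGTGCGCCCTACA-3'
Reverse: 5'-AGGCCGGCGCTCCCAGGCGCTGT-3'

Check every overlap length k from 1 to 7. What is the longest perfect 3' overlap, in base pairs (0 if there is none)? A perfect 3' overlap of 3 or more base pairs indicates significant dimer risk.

Last 7 bases (5'→3') — forward …CCCTACA, reverse …GCGCTGT.
Reverse complement of the reverse primer's last 7 bases: ACAGCGC; its first k bases are the reverse complement of the reverse primer's last k bases, so a perfect k-base overlap needs the forward primer's last k bases to equal them.
Comparing (forward last k vs required): k=1: A vs A ✓; k=2: CA vs AC ✗; k=3: ACA vs ACA ✓; k=4: TACA vs ACAG ✗; k=5: CTACA vs ACAGC ✗; k=6: CCTACA vs ACAGCG ✗; k=7: CCCTACA vs ACAGCGC ✗.
Perfect overlaps at k = 1, 3; the largest is 3.

Longest perfect overlap: 3 complementary base pairs; significant dimer risk (threshold 3).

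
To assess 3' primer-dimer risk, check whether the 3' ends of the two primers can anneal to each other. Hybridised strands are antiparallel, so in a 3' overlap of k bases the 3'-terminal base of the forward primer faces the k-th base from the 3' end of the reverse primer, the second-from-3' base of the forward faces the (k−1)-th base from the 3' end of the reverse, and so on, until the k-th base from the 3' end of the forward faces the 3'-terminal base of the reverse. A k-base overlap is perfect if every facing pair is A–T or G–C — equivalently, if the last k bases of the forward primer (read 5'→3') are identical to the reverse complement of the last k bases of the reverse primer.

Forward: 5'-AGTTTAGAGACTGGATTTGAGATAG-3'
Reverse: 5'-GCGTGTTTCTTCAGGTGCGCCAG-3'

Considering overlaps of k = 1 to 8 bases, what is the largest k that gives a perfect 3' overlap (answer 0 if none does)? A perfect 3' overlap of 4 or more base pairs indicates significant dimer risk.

Longest perfect overlap: 0 complementary base pairs; below the dimer-risk threshold (threshold 4).

Last 8 bases (5'→3') — forward …TGAGATAG, reverse …TGCGCCAG.
Reverse complement of the reverse primer's last 8 bases: CTGGCGCA; its first k bases are the reverse complement of the reverse primer's last k bases, so a perfect k-base overlap needs the forward primer's last k bases to equal them.
Comparing (forward last k vs required): k=1: G vs C ✗; k=2: AG vs CT ✗; k=3: TAG vs CTG ✗; k=4: ATAG vs CTGG ✗; k=5: GATAG vs CTGGC ✗; k=6: AGATAG vs CTGGCG ✗; k=7: GAGATAG vs CTGGCGC ✗; k=8: TGAGATAG vs CTGGCGCA ✗.
No overlap length from 1 to 8 is perfect, so the longest perfect 3' overlap is 0.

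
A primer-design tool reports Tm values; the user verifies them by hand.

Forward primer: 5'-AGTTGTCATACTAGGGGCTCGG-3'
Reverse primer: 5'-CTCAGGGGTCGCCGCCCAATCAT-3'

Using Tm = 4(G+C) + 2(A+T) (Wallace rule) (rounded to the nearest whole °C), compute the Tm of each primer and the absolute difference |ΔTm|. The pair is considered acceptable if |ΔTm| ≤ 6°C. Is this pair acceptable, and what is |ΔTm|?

|ΔTm| = 8°C; the pair is not acceptable.

Forward: A=4 T=6 G=8 C=4 → Tm = 2·10 + 4·12 = 68°C.
Reverse: A=4 T=4 G=6 C=9 → Tm = 2·8 + 4·15 = 76°C.
|ΔTm| = |68 − 76| = 8°C, > 6°C.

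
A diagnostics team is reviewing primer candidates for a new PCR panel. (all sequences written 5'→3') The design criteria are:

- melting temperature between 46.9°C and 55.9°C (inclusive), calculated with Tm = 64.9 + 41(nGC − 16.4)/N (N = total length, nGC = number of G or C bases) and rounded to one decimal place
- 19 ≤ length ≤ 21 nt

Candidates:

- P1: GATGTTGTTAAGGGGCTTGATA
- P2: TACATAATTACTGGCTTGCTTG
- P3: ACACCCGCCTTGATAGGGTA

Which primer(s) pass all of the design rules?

P1 (22 nt, A=5 T=8 G=8 C=1): Tm = 64.9 + 41·(9 − 16.4)/22 = 51.1°C ✓; length 22, outside 19–21 ✗ — fails.
P2 (22 nt, A=5 T=9 G=4 C=4): Tm = 64.9 + 41·(8 − 16.4)/22 = 49.2°C ✓; length 22, outside 19–21 ✗ — fails.
P3 (20 nt, A=5 T=4 G=5 C=6): Tm = 64.9 + 41·(11 − 16.4)/20 = 53.8°C ✓; length 20 ✓ — passes.

P3 only.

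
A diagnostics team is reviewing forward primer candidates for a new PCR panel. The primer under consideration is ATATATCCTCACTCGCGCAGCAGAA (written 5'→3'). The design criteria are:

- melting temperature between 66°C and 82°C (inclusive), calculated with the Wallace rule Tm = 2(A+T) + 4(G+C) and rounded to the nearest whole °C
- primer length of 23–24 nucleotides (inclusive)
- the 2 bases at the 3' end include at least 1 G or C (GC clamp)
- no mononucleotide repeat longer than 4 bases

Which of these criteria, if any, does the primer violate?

Fails: length, GC clamp.

Base counts: A=8, T=5, G=4, C=8 (length 25).
Tm: Tm = 2·13 + 4·12 = 74°C ✓
length: length 25, outside 23–24 ✗
GC clamp: 3' end AA has 0 G/C, need ≥1 ✗
homopolymer run: longest run = 2 ✓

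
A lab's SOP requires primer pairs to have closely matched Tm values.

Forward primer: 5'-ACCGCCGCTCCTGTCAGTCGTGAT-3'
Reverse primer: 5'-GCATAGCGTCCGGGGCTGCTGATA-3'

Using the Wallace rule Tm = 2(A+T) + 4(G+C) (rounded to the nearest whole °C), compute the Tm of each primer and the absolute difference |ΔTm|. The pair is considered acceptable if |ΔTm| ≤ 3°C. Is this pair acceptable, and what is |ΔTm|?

Forward: A=3 T=6 G=6 C=9 → Tm = 2·9 + 4·15 = 78°C.
Reverse: A=4 T=5 G=9 C=6 → Tm = 2·9 + 4·15 = 78°C.
|ΔTm| = |78 − 78| = 0°C, ≤ 3°C.

|ΔTm| = 0°C; the pair is acceptable.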